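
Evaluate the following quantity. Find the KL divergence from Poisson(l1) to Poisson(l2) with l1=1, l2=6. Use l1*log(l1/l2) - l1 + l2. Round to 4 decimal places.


KL divergence for Poisson:
KL = l1*log(l1/l2) - l1 + l2.
l1 = 1, l2 = 6.
log(1/6) = -1.791759.
l1*log(l1/l2) = 1 * -1.791759 = -1.791759.
KL = -1.791759 - 1 + 6 = 3.2082

3.2082


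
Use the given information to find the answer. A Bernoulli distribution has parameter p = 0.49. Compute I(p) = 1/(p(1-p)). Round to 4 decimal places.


For Bernoulli(p), Fisher information is I(p) = 1/(p*(1-p)).
p = 0.49, 1-p = 0.51.
p*(1-p) = 0.2499.
I(p) = 1/0.2499 = 4.0016

4.0016


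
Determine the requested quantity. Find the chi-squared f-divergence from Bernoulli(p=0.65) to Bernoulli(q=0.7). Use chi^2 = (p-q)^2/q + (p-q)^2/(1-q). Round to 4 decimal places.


Chi-squared divergence between Bernoulli distributions:
chi^2 = (p-q)^2/q + (p-q)^2/(1-q).
p = 0.65, q = 0.7, p-q = -0.05.
(p-q)^2 = 0.0025.
term1 = 0.0025/0.7 = 0.003571.
term2 = 0.0025/0.3 = 0.008333.
chi^2 = 0.003571 + 0.008333 = 0.0119

0.0119


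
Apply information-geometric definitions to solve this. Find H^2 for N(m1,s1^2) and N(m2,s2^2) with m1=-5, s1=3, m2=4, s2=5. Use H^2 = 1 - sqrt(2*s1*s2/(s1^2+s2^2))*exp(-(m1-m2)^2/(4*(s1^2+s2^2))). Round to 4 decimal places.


Squared Hellinger distance for Gaussians:
H^2 = 1 - sqrt(2*s1*s2/(s1^2+s2^2)) * exp(-(m1-m2)^2/(4*(s1^2+s2^2))).
s1^2 = 9, s2^2 = 25, s1^2+s2^2 = 34.
sqrt(2*3*5/(34)) = 0.939336.
(m1-m2)^2 = (-9)^2 = 81.
exp(-81/(4*34)) = exp(-0.595588) = 0.551238.
H^2 = 1 - 0.939336*0.551238 = 0.4822

0.4822


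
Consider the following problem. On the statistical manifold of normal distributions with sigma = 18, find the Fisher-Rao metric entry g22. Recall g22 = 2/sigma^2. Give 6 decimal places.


For the 2-parameter normal family, the Fisher metric has:
  g11 = 1/sigma^2, g22 = 2/sigma^2.
sigma = 18, sigma^2 = 324.
g22 = 0.006173

0.006173


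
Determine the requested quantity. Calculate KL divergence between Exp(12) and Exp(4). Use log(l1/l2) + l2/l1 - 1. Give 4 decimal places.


KL divergence for exponential family:
KL = log(l1/l2) + l2/l1 - 1.
log(12/4) = 1.098612.
4/12 = 0.333333.
KL = 1.098612 + 0.333333 - 1 = 0.4319

0.4319


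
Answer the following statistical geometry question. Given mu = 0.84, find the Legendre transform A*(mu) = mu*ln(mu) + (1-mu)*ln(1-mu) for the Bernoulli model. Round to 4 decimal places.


Legendre transform for Bernoulli:
A*(mu) = mu*log(mu) + (1-mu)*log(1-mu).
mu = 0.84, 1-mu = 0.16.
mu*log(mu) = 0.84*log(0.84) = -0.146457.
(1-mu)*log(1-mu) = 0.16*log(0.16) = -0.293213.
A* = -0.146457 + -0.293213 = -0.4397

-0.4397


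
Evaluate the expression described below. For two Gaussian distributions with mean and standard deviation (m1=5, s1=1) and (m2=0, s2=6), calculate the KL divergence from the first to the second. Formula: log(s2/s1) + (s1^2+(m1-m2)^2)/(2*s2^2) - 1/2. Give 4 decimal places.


KL divergence between normal distributions:
KL = log(s2/s1) + (s1^2 + (m1-m2)^2)/(2*s2^2) - 1/2.
log(6/1) = 1.791759.
(1^2 + (5-0)^2)/(2*6^2) = (1 + 25)/72 = 0.361111.
KL = 1.791759 + 0.361111 - 0.5 = 1.6529

1.6529


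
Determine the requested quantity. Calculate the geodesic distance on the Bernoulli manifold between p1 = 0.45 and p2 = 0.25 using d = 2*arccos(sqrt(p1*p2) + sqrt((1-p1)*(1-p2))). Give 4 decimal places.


Geodesic distance on Bernoulli manifold:
d(p1,p2) = 2*arccos(sqrt(p1*p2) + sqrt((1-p1)*(1-p2))).
sqrt(p1*p2) = sqrt(0.45*0.25) = 0.33541.
sqrt((1-p1)*(1-p2)) = sqrt(0.55*0.75) = 0.642262.
arg = 0.33541 + 0.642262 = 0.977672.
d = 2*arccos(0.977672) = 0.4234

0.4234


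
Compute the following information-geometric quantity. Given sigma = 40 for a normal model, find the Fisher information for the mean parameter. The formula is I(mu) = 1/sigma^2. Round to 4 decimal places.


The Fisher information for the mean of a normal distribution is I(mu) = 1/sigma^2.
sigma = 40, so sigma^2 = 1600.
I(mu) = 1/1600 = 0.0006

0.0006


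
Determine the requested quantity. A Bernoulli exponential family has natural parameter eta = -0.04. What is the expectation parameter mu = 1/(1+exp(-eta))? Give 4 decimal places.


Dual coordinate (expectation parameter) for Bernoulli:
mu = 1/(1+exp(-eta)).
eta = -0.04.
exp(-eta) = exp(0.04) = 1.040811.
mu = 1/(1+1.040811) = 0.4900

0.4900


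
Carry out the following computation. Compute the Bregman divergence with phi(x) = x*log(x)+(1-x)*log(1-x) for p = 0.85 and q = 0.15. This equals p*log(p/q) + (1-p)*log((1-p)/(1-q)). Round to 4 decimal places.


Bregman divergence with negative entropy generator:
D = p*log(p/q) + (1-p)*log((1-p)/(1-q)).
p = 0.85, q = 0.15.
p*log(p/q) = 0.85*log(0.85/0.15) = 1.474411.
(1-p)*log((1-p)/(1-q)) = 0.15*log(0.15/0.85) = -0.26019.
D = 1.474411 + -0.26019 = 1.2142

1.2142


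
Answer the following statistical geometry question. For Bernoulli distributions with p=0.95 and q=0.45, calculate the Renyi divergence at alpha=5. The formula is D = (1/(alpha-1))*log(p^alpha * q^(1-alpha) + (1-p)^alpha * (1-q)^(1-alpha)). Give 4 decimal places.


Renyi divergence of order alpha between Bernoulli distributions:
D = (1/(alpha-1))*log(p^alpha * q^(1-alpha) + (1-p)^alpha * (1-q)^(1-alpha)).
alpha = 5, p = 0.95, q = 0.45.
p^alpha * q^(1-alpha) = 0.95^5 * 0.45^-4 = 18.869829.
(1-p)^alpha * (1-q)^(1-alpha) = 0.05^5 * 0.55^-4 = 3e-06.
sum = 18.869829 + 3e-06 = 18.869833.
D = (1/4)*log(18.869833) = 0.7344

0.7344


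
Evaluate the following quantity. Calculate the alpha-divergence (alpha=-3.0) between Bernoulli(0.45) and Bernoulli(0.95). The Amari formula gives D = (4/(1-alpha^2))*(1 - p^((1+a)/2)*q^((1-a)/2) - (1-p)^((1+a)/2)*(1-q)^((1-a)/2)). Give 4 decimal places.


Amari alpha-divergence:
D = (4/(1-alpha^2))*(1 - p^((1+a)/2)*q^((1-a)/2) - (1-p)^((1+a)/2)*(1-q)^((1-a)/2)).
alpha = -3.0, p = 0.45, q = 0.95.
e1 = (1+alpha)/2 = -1.0, e2 = (1-alpha)/2 = 2.0.
t1 = p^e1 * q^e2 = 0.45^-1.0 * 0.95^2.0 = 2.005556.
t2 = (1-p)^e1 * (1-q)^e2 = 0.55^-1.0 * 0.05^2.0 = 0.004545.
4/(1-alpha^2) = -0.5.
D = -0.5*(1 - 2.005556 - 0.004545) = 0.5051

0.5051


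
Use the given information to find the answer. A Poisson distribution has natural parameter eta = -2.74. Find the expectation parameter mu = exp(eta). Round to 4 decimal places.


Expectation parameter for Poisson exponential family:
mu = exp(eta).
eta = -2.74.
mu = exp(-2.74) = 0.0646

0.0646


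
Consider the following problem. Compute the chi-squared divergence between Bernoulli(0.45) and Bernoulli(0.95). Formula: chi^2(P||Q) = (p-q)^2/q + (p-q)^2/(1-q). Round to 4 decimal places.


Chi-squared divergence between Bernoulli distributions:
chi^2 = (p-q)^2/q + (p-q)^2/(1-q).
p = 0.45, q = 0.95, p-q = -0.5.
(p-q)^2 = 0.25.
term1 = 0.25/0.95 = 0.263158.
term2 = 0.25/0.05 = 5.0.
chi^2 = 0.263158 + 5.0 = 5.2632

5.2632


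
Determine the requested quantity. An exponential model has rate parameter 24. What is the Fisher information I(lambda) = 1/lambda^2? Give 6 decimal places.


Fisher information for exponential: I(lambda) = 1/lambda^2.
lambda = 24, lambda^2 = 576.
I = 1/576 = 0.001736

0.001736


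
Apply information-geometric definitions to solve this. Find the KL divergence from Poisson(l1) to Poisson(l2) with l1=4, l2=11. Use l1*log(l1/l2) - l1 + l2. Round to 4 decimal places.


KL divergence for Poisson:
KL = l1*log(l1/l2) - l1 + l2.
l1 = 4, l2 = 11.
log(4/11) = -1.011601.
l1*log(l1/l2) = 4 * -1.011601 = -4.046404.
KL = -4.046404 - 4 + 11 = 2.9536

2.9536


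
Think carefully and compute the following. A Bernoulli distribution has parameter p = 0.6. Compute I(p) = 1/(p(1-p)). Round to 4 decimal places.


For Bernoulli(p), Fisher information is I(p) = 1/(p*(1-p)).
p = 0.6, 1-p = 0.4.
p*(1-p) = 0.24.
I(p) = 1/0.24 = 4.1667

4.1667


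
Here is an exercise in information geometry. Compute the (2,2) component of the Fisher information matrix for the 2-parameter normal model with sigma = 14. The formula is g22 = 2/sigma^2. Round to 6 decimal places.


For the 2-parameter normal family, the Fisher metric has:
  g11 = 1/sigma^2, g22 = 2/sigma^2.
sigma = 14, sigma^2 = 196.
g22 = 0.010204

0.010204


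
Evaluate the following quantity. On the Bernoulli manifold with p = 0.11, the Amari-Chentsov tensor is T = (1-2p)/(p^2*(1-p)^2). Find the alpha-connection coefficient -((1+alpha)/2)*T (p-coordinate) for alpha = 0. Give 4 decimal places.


Skewness (Amari-Chentsov) tensor: T = (1-2p)/(p^2*(1-p)^2).
p = 0.11, 1-2p = 0.78, p^2 = 0.0121, (1-p)^2 = 0.7921.
T = 0.78/(0.0121 * 0.7921) = 81.382161.
In the p-coordinate, Gamma^(alpha) = Gamma^(0) - (alpha/2)*T with Gamma^(0) = (1/2)*g'(p) = -T/2,
so Gamma^(alpha) = -((1+alpha)/2)*T.
alpha = 0, -(1+alpha)/2 = -0.5.
Gamma = -0.5 * 81.382161 = -40.6911

-40.6911


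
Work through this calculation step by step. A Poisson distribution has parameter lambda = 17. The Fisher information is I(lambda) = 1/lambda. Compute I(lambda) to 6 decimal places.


Fisher information for Poisson: I(lambda) = 1/lambda.
lambda = 17.
I(lambda) = 1/17 = 0.058824

0.058824


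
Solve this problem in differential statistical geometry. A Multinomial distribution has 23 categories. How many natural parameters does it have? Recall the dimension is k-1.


Exponential family dimension calculation:
For Multinomial with k=23 categories, dim = k-1 = 22.

22


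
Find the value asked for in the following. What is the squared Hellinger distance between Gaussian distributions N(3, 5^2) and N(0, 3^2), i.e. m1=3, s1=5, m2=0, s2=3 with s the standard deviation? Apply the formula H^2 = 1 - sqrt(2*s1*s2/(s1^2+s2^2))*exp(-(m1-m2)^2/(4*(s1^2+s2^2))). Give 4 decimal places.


Squared Hellinger distance for Gaussians:
H^2 = 1 - sqrt(2*s1*s2/(s1^2+s2^2)) * exp(-(m1-m2)^2/(4*(s1^2+s2^2))).
s1^2 = 25, s2^2 = 9, s1^2+s2^2 = 34.
sqrt(2*5*3/(34)) = 0.939336.
(m1-m2)^2 = (3)^2 = 9.
exp(-9/(4*34)) = exp(-0.066176) = 0.935966.
H^2 = 1 - 0.939336*0.935966 = 0.1208

0.1208


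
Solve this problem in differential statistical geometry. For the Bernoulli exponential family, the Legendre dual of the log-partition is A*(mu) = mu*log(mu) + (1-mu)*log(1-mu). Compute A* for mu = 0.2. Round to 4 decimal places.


Legendre transform for Bernoulli:
A*(mu) = mu*log(mu) + (1-mu)*log(1-mu).
mu = 0.2, 1-mu = 0.8.
mu*log(mu) = 0.2*log(0.2) = -0.321888.
(1-mu)*log(1-mu) = 0.8*log(0.8) = -0.178515.
A* = -0.321888 + -0.178515 = -0.5004

-0.5004


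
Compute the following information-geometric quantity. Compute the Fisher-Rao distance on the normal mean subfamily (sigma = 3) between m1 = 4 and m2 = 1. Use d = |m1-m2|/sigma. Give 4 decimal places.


On the fixed-variance normal subfamily, geodesic distance = |m1-m2|/sigma.
|4 - 1| = 3.
sigma = 3.
d = 3/3 = 1.0000

1.0000


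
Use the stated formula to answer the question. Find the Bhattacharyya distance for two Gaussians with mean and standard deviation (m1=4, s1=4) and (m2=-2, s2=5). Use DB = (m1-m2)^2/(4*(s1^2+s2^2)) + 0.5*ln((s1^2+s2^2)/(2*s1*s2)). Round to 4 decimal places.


Bhattacharyya distance between two Gaussians:
DB = (m1-m2)^2/(4*(s1^2+s2^2)) + (1/2)*ln((s1^2+s2^2)/(2*s1*s2)).
(m1-m2)^2 = (6)^2 = 36.
s1^2+s2^2 = 16 + 25 = 41.
term1 = 36/164 = 0.219512.
term2 = 0.5*ln(41/40.0) = 0.012346.
DB = 0.219512 + 0.012346 = 0.2319

0.2319


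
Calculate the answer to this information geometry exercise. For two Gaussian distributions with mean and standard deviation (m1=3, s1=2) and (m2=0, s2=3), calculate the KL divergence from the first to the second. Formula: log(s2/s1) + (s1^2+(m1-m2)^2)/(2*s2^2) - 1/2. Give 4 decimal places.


KL divergence between normal distributions:
KL = log(s2/s1) + (s1^2 + (m1-m2)^2)/(2*s2^2) - 1/2.
log(3/2) = 0.405465.
(2^2 + (3-0)^2)/(2*3^2) = (4 + 9)/18 = 0.722222.
KL = 0.405465 + 0.722222 - 0.5 = 0.6277

0.6277


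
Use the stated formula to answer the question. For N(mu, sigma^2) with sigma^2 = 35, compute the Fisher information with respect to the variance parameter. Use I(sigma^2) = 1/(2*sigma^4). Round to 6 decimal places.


Fisher information for variance: I(sigma^2) = 1/(2*sigma^4).
sigma^2 = 35, so sigma^4 = 1225.
I = 1/(2*1225) = 1/2450 = 0.000408

0.000408


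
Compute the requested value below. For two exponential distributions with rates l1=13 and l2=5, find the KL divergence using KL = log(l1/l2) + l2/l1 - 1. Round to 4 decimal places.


KL divergence for exponential family:
KL = log(l1/l2) + l2/l1 - 1.
log(13/5) = 0.955511.
5/13 = 0.384615.
KL = 0.955511 + 0.384615 - 1 = 0.3401

0.3401


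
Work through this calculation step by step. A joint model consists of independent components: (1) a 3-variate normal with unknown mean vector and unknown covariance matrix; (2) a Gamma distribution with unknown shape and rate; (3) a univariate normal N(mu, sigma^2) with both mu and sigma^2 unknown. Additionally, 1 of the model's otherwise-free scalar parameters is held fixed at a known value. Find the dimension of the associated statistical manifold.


The dimension of a statistical manifold equals the number of free
(independent) real parameters of the model. For a product of independent
blocks the parameter counts add.
- 3-variate normal: 3 (mean) + 3*4/2 = 6 (symmetric covariance) = 9.
- Gamma (shape, rate): 2.
- normal (mu, sigma^2): 2.
Total = 9 + 2 + 2 = 13.
1 parameter(s) fixed at known values: 13 - 1 = 12.
Dimension = 12

12


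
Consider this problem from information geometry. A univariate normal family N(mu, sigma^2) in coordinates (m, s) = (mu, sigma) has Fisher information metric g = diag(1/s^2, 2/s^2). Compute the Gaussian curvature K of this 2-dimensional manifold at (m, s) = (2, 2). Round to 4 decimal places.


The metric has the form g = (A dm^2 + B ds^2)/s^2 with A = 1, B = 2.
Substitute u = sqrt(A/B)*m: g = B*(du^2 + ds^2)/s^2, i.e. B times the
Poincare upper half-plane metric, which has constant Gaussian curvature -1.
Scaling a 2D metric by a constant c divides the Gaussian curvature by c,
so K = -1/B = -1/(2) = -0.5000 everywhere (the point (m, s) = (2, 2) is irrelevant:
the curvature is constant).
The requested Gaussian curvature is K = -0.5000.

-0.5000


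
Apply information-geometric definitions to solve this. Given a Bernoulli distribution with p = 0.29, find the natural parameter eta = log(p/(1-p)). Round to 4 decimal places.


Natural parameter for Bernoulli: eta = log(p/(1-p)).
p = 0.29, 1-p = 0.71.
p/(1-p) = 0.408451.
eta = log(0.408451) = -0.8954

-0.8954


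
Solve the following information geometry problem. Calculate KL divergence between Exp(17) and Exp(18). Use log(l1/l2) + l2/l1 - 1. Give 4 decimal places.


KL divergence for exponential family:
KL = log(l1/l2) + l2/l1 - 1.
log(17/18) = -0.057158.
18/17 = 1.058824.
KL = -0.057158 + 1.058824 - 1 = 0.0017

0.0017


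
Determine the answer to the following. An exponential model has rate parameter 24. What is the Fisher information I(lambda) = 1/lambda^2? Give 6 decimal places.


Fisher information for exponential: I(lambda) = 1/lambda^2.
lambda = 24, lambda^2 = 576.
I = 1/576 = 0.001736

0.001736


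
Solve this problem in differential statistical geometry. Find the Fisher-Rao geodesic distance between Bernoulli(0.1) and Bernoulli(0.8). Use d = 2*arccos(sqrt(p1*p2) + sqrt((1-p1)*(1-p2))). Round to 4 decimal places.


Geodesic distance on Bernoulli manifold:
d(p1,p2) = 2*arccos(sqrt(p1*p2) + sqrt((1-p1)*(1-p2))).
sqrt(p1*p2) = sqrt(0.1*0.8) = 0.282843.
sqrt((1-p1)*(1-p2)) = sqrt(0.9*0.2) = 0.424264.
arg = 0.282843 + 0.424264 = 0.707107.
d = 2*arccos(0.707107) = 1.5708

1.5708


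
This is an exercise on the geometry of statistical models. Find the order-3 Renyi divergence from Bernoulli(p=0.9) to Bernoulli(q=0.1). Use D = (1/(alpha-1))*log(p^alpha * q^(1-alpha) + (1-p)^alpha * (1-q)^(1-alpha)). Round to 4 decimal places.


Renyi divergence of order alpha between Bernoulli distributions:
D = (1/(alpha-1))*log(p^alpha * q^(1-alpha) + (1-p)^alpha * (1-q)^(1-alpha)).
alpha = 3, p = 0.9, q = 0.1.
p^alpha * q^(1-alpha) = 0.9^3 * 0.1^-2 = 72.9.
(1-p)^alpha * (1-q)^(1-alpha) = 0.1^3 * 0.9^-2 = 0.001235.
sum = 72.9 + 0.001235 = 72.901235.
D = (1/2)*log(72.901235) = 2.1446

2.1446


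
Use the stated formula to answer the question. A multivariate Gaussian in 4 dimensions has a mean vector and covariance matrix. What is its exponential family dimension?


Exponential family dimension calculation:
For 4-dim MVN: mean has 4 params, covariance has 4*5/2 = 10 unique entries.
Total dim = 4 + 10 = 14.

14


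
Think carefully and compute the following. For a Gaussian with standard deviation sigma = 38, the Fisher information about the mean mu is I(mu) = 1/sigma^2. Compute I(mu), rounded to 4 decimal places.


The Fisher information for the mean of a normal distribution is I(mu) = 1/sigma^2.
sigma = 38, so sigma^2 = 1444.
I(mu) = 1/1444 = 0.0007

0.0007


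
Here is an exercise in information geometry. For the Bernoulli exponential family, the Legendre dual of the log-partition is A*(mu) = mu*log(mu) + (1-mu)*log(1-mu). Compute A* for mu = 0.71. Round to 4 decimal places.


Legendre transform for Bernoulli:
A*(mu) = mu*log(mu) + (1-mu)*log(1-mu).
mu = 0.71, 1-mu = 0.29.
mu*log(mu) = 0.71*log(0.71) = -0.243168.
(1-mu)*log(1-mu) = 0.29*log(0.29) = -0.358984.
A* = -0.243168 + -0.358984 = -0.6022

-0.6022


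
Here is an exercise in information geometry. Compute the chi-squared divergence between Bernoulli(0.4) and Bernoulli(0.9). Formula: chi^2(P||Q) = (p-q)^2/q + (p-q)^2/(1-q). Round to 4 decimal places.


Chi-squared divergence between Bernoulli distributions:
chi^2 = (p-q)^2/q + (p-q)^2/(1-q).
p = 0.4, q = 0.9, p-q = -0.5.
(p-q)^2 = 0.25.
term1 = 0.25/0.9 = 0.277778.
term2 = 0.25/0.1 = 2.5.
chi^2 = 0.277778 + 2.5 = 2.7778

2.7778


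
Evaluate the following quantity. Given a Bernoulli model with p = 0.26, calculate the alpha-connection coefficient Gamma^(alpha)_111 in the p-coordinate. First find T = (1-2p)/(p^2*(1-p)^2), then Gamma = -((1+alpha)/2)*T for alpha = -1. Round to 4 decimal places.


Skewness (Amari-Chentsov) tensor: T = (1-2p)/(p^2*(1-p)^2).
p = 0.26, 1-2p = 0.48, p^2 = 0.0676, (1-p)^2 = 0.5476.
T = 0.48/(0.0676 * 0.5476) = 12.966749.
In the p-coordinate, Gamma^(alpha) = Gamma^(0) - (alpha/2)*T with Gamma^(0) = (1/2)*g'(p) = -T/2,
so Gamma^(alpha) = -((1+alpha)/2)*T.
alpha = -1, -(1+alpha)/2 = 0.0.
Gamma = 0.0 * 12.966749 = 0.0000

0.0000


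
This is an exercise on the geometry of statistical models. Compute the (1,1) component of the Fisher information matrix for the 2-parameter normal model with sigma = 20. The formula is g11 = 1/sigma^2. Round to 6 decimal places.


For the 2-parameter normal family, the Fisher metric has:
  g11 = 1/sigma^2, g22 = 2/sigma^2.
sigma = 20, sigma^2 = 400.
g11 = 0.002500

0.002500


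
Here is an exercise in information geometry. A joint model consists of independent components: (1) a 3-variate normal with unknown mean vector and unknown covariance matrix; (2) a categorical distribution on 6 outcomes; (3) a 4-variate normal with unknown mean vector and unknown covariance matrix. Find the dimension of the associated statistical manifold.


The dimension of a statistical manifold equals the number of free
(independent) real parameters of the model. For a product of independent
blocks the parameter counts add.
- 3-variate normal: 3 (mean) + 3*4/2 = 6 (symmetric covariance) = 9.
- categorical on 6 outcomes (probabilities sum to 1): 6-1 = 5.
- 4-variate normal: 4 (mean) + 4*5/2 = 10 (symmetric covariance) = 14.
Total = 9 + 5 + 14 = 28.
Dimension = 28

28


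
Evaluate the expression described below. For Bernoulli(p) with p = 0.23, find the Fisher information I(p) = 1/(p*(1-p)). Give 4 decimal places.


For Bernoulli(p), Fisher information is I(p) = 1/(p*(1-p)).
p = 0.23, 1-p = 0.77.
p*(1-p) = 0.1771.
I(p) = 1/0.1771 = 5.6465

5.6465


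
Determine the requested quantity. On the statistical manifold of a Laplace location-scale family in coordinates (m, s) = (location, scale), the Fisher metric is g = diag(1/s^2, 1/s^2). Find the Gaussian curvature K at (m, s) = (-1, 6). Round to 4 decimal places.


The metric has the form g = (A dm^2 + B ds^2)/s^2 with A = 1, B = 1.
Substitute u = sqrt(A/B)*m: g = B*(du^2 + ds^2)/s^2, i.e. B times the
Poincare upper half-plane metric, which has constant Gaussian curvature -1.
Scaling a 2D metric by a constant c divides the Gaussian curvature by c,
so K = -1/B = -1/(1) = -1.0000 everywhere (the point (m, s) = (-1, 6) is irrelevant:
the curvature is constant).
The requested Gaussian curvature is K = -1.0000.

-1.0000


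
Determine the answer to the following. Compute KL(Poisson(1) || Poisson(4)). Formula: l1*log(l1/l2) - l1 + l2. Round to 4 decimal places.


KL divergence for Poisson:
KL = l1*log(l1/l2) - l1 + l2.
l1 = 1, l2 = 4.
log(1/4) = -1.386294.
l1*log(l1/l2) = 1 * -1.386294 = -1.386294.
KL = -1.386294 - 1 + 4 = 1.6137

1.6137


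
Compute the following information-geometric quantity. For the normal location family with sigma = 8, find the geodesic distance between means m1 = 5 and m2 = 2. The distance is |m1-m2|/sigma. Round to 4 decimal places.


On the fixed-variance normal subfamily, geodesic distance = |m1-m2|/sigma.
|5 - 2| = 3.
sigma = 8.
d = 3/8 = 0.3750

0.3750


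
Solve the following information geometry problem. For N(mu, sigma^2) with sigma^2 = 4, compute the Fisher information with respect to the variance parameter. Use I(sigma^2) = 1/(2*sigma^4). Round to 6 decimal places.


Fisher information for variance: I(sigma^2) = 1/(2*sigma^4).
sigma^2 = 4, so sigma^4 = 16.
I = 1/(2*16) = 1/32 = 0.031250

0.031250


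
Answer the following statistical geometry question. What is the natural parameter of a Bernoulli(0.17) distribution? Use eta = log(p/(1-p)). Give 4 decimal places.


Natural parameter for Bernoulli: eta = log(p/(1-p)).
p = 0.17, 1-p = 0.83.
p/(1-p) = 0.204819.
eta = log(0.204819) = -1.5856

-1.5856


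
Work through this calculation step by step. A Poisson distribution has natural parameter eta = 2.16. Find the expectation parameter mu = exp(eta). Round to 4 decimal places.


Expectation parameter for Poisson exponential family:
mu = exp(eta).
eta = 2.16.
mu = exp(2.16) = 8.6711

8.6711


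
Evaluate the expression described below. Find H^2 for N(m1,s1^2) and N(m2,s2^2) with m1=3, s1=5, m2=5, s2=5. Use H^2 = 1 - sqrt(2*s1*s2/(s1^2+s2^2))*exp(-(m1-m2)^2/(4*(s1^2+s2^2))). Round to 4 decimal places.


Squared Hellinger distance for Gaussians:
H^2 = 1 - sqrt(2*s1*s2/(s1^2+s2^2)) * exp(-(m1-m2)^2/(4*(s1^2+s2^2))).
s1^2 = 25, s2^2 = 25, s1^2+s2^2 = 50.
sqrt(2*5*5/(50)) = 1.0.
(m1-m2)^2 = (-2)^2 = 4.
exp(-4/(4*50)) = exp(-0.02) = 0.980199.
H^2 = 1 - 1.0*0.980199 = 0.0198

0.0198


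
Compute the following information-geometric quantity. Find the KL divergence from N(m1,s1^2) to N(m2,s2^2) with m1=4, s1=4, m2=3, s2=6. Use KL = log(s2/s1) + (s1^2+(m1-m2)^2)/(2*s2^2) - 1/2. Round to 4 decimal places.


KL divergence between normal distributions:
KL = log(s2/s1) + (s1^2 + (m1-m2)^2)/(2*s2^2) - 1/2.
log(6/4) = 0.405465.
(4^2 + (4-3)^2)/(2*6^2) = (16 + 1)/72 = 0.236111.
KL = 0.405465 + 0.236111 - 0.5 = 0.1416

0.1416


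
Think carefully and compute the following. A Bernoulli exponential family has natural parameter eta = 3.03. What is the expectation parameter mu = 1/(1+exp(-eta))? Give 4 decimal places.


Dual coordinate (expectation parameter) for Bernoulli:
mu = 1/(1+exp(-eta)).
eta = 3.03.
exp(-eta) = exp(-3.03) = 0.048316.
mu = 1/(1+0.048316) = 0.9539

0.9539


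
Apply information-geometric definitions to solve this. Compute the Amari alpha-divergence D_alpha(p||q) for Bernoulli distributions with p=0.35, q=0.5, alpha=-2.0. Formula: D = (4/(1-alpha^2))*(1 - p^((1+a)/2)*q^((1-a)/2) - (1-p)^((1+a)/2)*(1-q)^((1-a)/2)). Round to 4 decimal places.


Amari alpha-divergence:
D = (4/(1-alpha^2))*(1 - p^((1+a)/2)*q^((1-a)/2) - (1-p)^((1+a)/2)*(1-q)^((1-a)/2)).
alpha = -2.0, p = 0.35, q = 0.5.
e1 = (1+alpha)/2 = -0.5, e2 = (1-alpha)/2 = 1.5.
t1 = p^e1 * q^e2 = 0.35^-0.5 * 0.5^1.5 = 0.597614.
t2 = (1-p)^e1 * (1-q)^e2 = 0.65^-0.5 * 0.5^1.5 = 0.438529.
4/(1-alpha^2) = -1.333333.
D = -1.333333*(1 - 0.597614 - 0.438529) = 0.0482

0.0482


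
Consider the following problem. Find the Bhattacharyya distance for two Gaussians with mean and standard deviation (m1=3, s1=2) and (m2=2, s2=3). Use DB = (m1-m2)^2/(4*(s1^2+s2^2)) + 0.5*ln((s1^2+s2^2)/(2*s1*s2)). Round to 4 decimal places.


Bhattacharyya distance between two Gaussians:
DB = (m1-m2)^2/(4*(s1^2+s2^2)) + (1/2)*ln((s1^2+s2^2)/(2*s1*s2)).
(m1-m2)^2 = (1)^2 = 1.
s1^2+s2^2 = 4 + 9 = 13.
term1 = 1/52 = 0.019231.
term2 = 0.5*ln(13/12.0) = 0.040021.
DB = 0.019231 + 0.040021 = 0.0593

0.0593


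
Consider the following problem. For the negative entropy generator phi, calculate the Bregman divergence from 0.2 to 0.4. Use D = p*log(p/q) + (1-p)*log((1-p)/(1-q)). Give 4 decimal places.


Bregman divergence with negative entropy generator:
D = p*log(p/q) + (1-p)*log((1-p)/(1-q)).
p = 0.2, q = 0.4.
p*log(p/q) = 0.2*log(0.2/0.4) = -0.138629.
(1-p)*log((1-p)/(1-q)) = 0.8*log(0.8/0.6) = 0.230146.
D = -0.138629 + 0.230146 = 0.0915

0.0915


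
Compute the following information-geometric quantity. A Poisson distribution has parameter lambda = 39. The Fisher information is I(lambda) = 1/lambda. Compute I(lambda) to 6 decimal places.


Fisher information for Poisson: I(lambda) = 1/lambda.
lambda = 39.
I(lambda) = 1/39 = 0.025641

0.025641


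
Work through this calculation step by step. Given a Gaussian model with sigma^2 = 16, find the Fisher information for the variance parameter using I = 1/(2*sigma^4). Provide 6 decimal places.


Fisher information for variance: I(sigma^2) = 1/(2*sigma^4).
sigma^2 = 16, so sigma^4 = 256.
I = 1/(2*256) = 1/512 = 0.001953

0.001953


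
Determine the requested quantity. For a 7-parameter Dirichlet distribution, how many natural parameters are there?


Exponential family dimension calculation:
Dirichlet with 7 components has 7 natural parameters.

7


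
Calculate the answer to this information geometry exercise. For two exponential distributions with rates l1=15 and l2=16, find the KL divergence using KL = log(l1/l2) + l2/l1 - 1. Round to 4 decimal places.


KL divergence for exponential family:
KL = log(l1/l2) + l2/l1 - 1.
log(15/16) = -0.064539.
16/15 = 1.066667.
KL = -0.064539 + 1.066667 - 1 = 0.0021

0.0021


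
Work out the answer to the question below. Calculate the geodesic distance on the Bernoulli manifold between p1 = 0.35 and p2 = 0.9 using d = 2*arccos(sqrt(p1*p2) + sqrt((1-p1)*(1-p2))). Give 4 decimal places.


Geodesic distance on Bernoulli manifold:
d(p1,p2) = 2*arccos(sqrt(p1*p2) + sqrt((1-p1)*(1-p2))).
sqrt(p1*p2) = sqrt(0.35*0.9) = 0.561249.
sqrt((1-p1)*(1-p2)) = sqrt(0.65*0.1) = 0.254951.
arg = 0.561249 + 0.254951 = 0.8162.
d = 2*arccos(0.8162) = 1.2320

1.2320


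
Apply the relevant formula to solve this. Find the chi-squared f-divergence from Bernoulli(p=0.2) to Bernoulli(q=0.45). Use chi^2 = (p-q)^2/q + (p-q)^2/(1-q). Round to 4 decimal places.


Chi-squared divergence between Bernoulli distributions:
chi^2 = (p-q)^2/q + (p-q)^2/(1-q).
p = 0.2, q = 0.45, p-q = -0.25.
(p-q)^2 = 0.0625.
term1 = 0.0625/0.45 = 0.138889.
term2 = 0.0625/0.55 = 0.113636.
chi^2 = 0.138889 + 0.113636 = 0.2525

0.2525


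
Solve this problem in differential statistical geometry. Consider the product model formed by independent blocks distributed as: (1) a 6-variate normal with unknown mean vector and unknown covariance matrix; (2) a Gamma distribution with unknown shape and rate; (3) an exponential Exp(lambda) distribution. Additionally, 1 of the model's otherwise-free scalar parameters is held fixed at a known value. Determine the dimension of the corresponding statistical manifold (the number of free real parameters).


The dimension of a statistical manifold equals the number of free
(independent) real parameters of the model. For a product of independent
blocks the parameter counts add.
- 6-variate normal: 6 (mean) + 6*7/2 = 21 (symmetric covariance) = 27.
- Gamma (shape, rate): 2.
- exponential (lambda): 1.
Total = 27 + 2 + 1 = 30.
1 parameter(s) fixed at known values: 30 - 1 = 29.
Dimension = 29

29


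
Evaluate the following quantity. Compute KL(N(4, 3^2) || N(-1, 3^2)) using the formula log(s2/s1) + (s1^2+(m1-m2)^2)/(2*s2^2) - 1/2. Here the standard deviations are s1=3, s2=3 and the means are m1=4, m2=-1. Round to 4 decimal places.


KL divergence between normal distributions:
KL = log(s2/s1) + (s1^2 + (m1-m2)^2)/(2*s2^2) - 1/2.
log(3/3) = 0.0.
(3^2 + (4--1)^2)/(2*3^2) = (9 + 25)/18 = 1.888889.
KL = 0.0 + 1.888889 - 0.5 = 1.3889

1.3889


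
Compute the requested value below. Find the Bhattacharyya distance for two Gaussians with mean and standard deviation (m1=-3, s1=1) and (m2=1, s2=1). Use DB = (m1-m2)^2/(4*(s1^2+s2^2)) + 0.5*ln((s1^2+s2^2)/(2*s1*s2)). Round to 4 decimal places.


Bhattacharyya distance between two Gaussians:
DB = (m1-m2)^2/(4*(s1^2+s2^2)) + (1/2)*ln((s1^2+s2^2)/(2*s1*s2)).
(m1-m2)^2 = (-4)^2 = 16.
s1^2+s2^2 = 1 + 1 = 2.
term1 = 16/8 = 2.0.
term2 = 0.5*ln(2/2.0) = 0.0.
DB = 2.0 + 0.0 = 2.0000

2.0000


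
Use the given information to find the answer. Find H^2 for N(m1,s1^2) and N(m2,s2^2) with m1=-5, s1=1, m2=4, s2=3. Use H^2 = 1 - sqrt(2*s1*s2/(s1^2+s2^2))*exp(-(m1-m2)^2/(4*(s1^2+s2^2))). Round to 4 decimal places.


Squared Hellinger distance for Gaussians:
H^2 = 1 - sqrt(2*s1*s2/(s1^2+s2^2)) * exp(-(m1-m2)^2/(4*(s1^2+s2^2))).
s1^2 = 1, s2^2 = 9, s1^2+s2^2 = 10.
sqrt(2*1*3/(10)) = 0.774597.
(m1-m2)^2 = (-9)^2 = 81.
exp(-81/(4*10)) = exp(-2.025) = 0.131994.
H^2 = 1 - 0.774597*0.131994 = 0.8978

0.8978


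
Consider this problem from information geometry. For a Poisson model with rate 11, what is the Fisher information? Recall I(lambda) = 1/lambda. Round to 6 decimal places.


Fisher information for Poisson: I(lambda) = 1/lambda.
lambda = 11.
I(lambda) = 1/11 = 0.090909

0.090909


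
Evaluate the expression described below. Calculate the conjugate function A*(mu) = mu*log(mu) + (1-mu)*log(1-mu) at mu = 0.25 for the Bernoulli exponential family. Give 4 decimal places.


Legendre transform for Bernoulli:
A*(mu) = mu*log(mu) + (1-mu)*log(1-mu).
mu = 0.25, 1-mu = 0.75.
mu*log(mu) = 0.25*log(0.25) = -0.346574.
(1-mu)*log(1-mu) = 0.75*log(0.75) = -0.215762.
A* = -0.346574 + -0.215762 = -0.5623

-0.5623


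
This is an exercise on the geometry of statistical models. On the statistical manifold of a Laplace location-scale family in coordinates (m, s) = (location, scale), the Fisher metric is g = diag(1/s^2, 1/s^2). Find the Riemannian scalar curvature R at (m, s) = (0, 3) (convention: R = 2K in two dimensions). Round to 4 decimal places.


The metric has the form g = (A dm^2 + B ds^2)/s^2 with A = 1, B = 1.
Substitute u = sqrt(A/B)*m: g = B*(du^2 + ds^2)/s^2, i.e. B times the
Poincare upper half-plane metric, which has constant Gaussian curvature -1.
Scaling a 2D metric by a constant c divides the Gaussian curvature by c,
so K = -1/B = -1/(1) = -1.0000 everywhere (the point (m, s) = (0, 3) is irrelevant:
the curvature is constant).
Scalar curvature in dimension 2: R = 2K = -2/(1) = -2.0000.

-2.0000


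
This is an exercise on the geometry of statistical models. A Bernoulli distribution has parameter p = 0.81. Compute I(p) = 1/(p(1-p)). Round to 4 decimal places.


For Bernoulli(p), Fisher information is I(p) = 1/(p*(1-p)).
p = 0.81, 1-p = 0.19.
p*(1-p) = 0.1539.
I(p) = 1/0.1539 = 6.4977

6.4977


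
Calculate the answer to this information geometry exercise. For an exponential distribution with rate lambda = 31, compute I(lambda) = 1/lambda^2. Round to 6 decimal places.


Fisher information for exponential: I(lambda) = 1/lambda^2.
lambda = 31, lambda^2 = 961.
I = 1/961 = 0.001041

0.001041


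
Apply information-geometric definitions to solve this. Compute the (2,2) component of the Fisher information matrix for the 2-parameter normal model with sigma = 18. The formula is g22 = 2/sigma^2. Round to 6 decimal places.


For the 2-parameter normal family, the Fisher metric has:
  g11 = 1/sigma^2, g22 = 2/sigma^2.
sigma = 18, sigma^2 = 324.
g22 = 0.006173

0.006173


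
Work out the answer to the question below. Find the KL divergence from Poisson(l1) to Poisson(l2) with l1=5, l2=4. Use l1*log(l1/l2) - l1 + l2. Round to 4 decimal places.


KL divergence for Poisson:
KL = l1*log(l1/l2) - l1 + l2.
l1 = 5, l2 = 4.
log(5/4) = 0.223144.
l1*log(l1/l2) = 5 * 0.223144 = 1.115718.
KL = 1.115718 - 5 + 4 = 0.1157

0.1157


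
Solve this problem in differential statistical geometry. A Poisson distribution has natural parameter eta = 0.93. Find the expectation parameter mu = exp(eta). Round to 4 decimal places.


Expectation parameter for Poisson exponential family:
mu = exp(eta).
eta = 0.93.
mu = exp(0.93) = 2.5345

2.5345


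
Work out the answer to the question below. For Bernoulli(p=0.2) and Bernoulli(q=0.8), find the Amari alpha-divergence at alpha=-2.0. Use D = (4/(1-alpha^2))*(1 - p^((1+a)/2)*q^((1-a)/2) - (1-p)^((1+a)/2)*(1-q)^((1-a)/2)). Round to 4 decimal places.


Amari alpha-divergence:
D = (4/(1-alpha^2))*(1 - p^((1+a)/2)*q^((1-a)/2) - (1-p)^((1+a)/2)*(1-q)^((1-a)/2)).
alpha = -2.0, p = 0.2, q = 0.8.
e1 = (1+alpha)/2 = -0.5, e2 = (1-alpha)/2 = 1.5.
t1 = p^e1 * q^e2 = 0.2^-0.5 * 0.8^1.5 = 1.6.
t2 = (1-p)^e1 * (1-q)^e2 = 0.8^-0.5 * 0.2^1.5 = 0.1.
4/(1-alpha^2) = -1.333333.
D = -1.333333*(1 - 1.6 - 0.1) = 0.9333

0.9333


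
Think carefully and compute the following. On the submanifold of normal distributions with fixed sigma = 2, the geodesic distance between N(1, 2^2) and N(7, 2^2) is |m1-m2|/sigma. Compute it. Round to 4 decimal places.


On the fixed-variance normal subfamily, geodesic distance = |m1-m2|/sigma.
|1 - 7| = 6.
sigma = 2.
d = 6/2 = 3.0000

3.0000


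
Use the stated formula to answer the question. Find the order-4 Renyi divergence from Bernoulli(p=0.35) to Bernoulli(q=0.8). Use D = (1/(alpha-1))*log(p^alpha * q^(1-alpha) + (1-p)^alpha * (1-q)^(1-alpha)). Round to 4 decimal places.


Renyi divergence of order alpha between Bernoulli distributions:
D = (1/(alpha-1))*log(p^alpha * q^(1-alpha) + (1-p)^alpha * (1-q)^(1-alpha)).
alpha = 4, p = 0.35, q = 0.8.
p^alpha * q^(1-alpha) = 0.35^4 * 0.8^-3 = 0.029309.
(1-p)^alpha * (1-q)^(1-alpha) = 0.65^4 * 0.2^-3 = 22.313281.
sum = 0.029309 + 22.313281 = 22.34259.
D = (1/3)*log(22.34259) = 1.0355

1.0355


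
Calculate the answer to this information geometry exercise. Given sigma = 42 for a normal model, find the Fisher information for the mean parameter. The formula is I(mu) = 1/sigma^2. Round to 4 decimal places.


The Fisher information for the mean of a normal distribution is I(mu) = 1/sigma^2.
sigma = 42, so sigma^2 = 1764.
I(mu) = 1/1764 = 0.0006

0.0006


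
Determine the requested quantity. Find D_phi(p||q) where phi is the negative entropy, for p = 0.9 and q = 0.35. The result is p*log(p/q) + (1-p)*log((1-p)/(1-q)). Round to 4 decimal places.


Bregman divergence with negative entropy generator:
D = p*log(p/q) + (1-p)*log((1-p)/(1-q)).
p = 0.9, q = 0.35.
p*log(p/q) = 0.9*log(0.9/0.35) = 0.850015.
(1-p)*log((1-p)/(1-q)) = 0.1*log(0.1/0.65) = -0.18718.
D = 0.850015 + -0.18718 = 0.6628

0.6628


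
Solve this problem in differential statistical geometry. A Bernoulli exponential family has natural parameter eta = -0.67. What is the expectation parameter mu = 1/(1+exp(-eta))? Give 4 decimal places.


Dual coordinate (expectation parameter) for Bernoulli:
mu = 1/(1+exp(-eta)).
eta = -0.67.
exp(-eta) = exp(0.67) = 1.954237.
mu = 1/(1+1.954237) = 0.3385

0.3385


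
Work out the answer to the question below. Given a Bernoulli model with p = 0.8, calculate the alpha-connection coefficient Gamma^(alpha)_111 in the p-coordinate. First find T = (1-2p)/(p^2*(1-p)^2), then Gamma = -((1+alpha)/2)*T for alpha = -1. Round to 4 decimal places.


Skewness (Amari-Chentsov) tensor: T = (1-2p)/(p^2*(1-p)^2).
p = 0.8, 1-2p = -0.6, p^2 = 0.64, (1-p)^2 = 0.04.
T = -0.6/(0.64 * 0.04) = -23.4375.
In the p-coordinate, Gamma^(alpha) = Gamma^(0) - (alpha/2)*T with Gamma^(0) = (1/2)*g'(p) = -T/2,
so Gamma^(alpha) = -((1+alpha)/2)*T.
alpha = -1, -(1+alpha)/2 = 0.0.
Gamma = 0.0 * -23.4375 = 0.0000

0.0000


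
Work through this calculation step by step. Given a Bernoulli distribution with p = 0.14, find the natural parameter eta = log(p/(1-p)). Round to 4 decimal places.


Natural parameter for Bernoulli: eta = log(p/(1-p)).
p = 0.14, 1-p = 0.86.
p/(1-p) = 0.162791.
eta = log(0.162791) = -1.8153

-1.8153


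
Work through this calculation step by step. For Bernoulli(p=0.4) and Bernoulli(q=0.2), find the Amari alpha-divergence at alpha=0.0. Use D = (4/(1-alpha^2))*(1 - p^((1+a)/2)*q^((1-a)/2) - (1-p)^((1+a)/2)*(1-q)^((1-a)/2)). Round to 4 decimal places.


Amari alpha-divergence:
D = (4/(1-alpha^2))*(1 - p^((1+a)/2)*q^((1-a)/2) - (1-p)^((1+a)/2)*(1-q)^((1-a)/2)).
alpha = 0.0, p = 0.4, q = 0.2.
e1 = (1+alpha)/2 = 0.5, e2 = (1-alpha)/2 = 0.5.
t1 = p^e1 * q^e2 = 0.4^0.5 * 0.2^0.5 = 0.282843.
t2 = (1-p)^e1 * (1-q)^e2 = 0.6^0.5 * 0.8^0.5 = 0.69282.
4/(1-alpha^2) = 4.0.
D = 4.0*(1 - 0.282843 - 0.69282) = 0.0973

0.0973


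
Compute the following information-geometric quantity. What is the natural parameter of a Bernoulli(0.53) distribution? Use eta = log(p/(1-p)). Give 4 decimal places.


Natural parameter for Bernoulli: eta = log(p/(1-p)).
p = 0.53, 1-p = 0.47.
p/(1-p) = 1.12766.
eta = log(1.12766) = 0.1201

0.1201


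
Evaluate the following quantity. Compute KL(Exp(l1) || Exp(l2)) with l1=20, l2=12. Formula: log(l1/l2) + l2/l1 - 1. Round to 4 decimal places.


KL divergence for exponential family:
KL = log(l1/l2) + l2/l1 - 1.
log(20/12) = 0.510826.
12/20 = 0.6.
KL = 0.510826 + 0.6 - 1 = 0.1108

0.1108


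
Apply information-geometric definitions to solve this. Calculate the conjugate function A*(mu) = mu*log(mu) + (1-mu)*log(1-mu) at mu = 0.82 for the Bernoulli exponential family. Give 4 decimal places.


Legendre transform for Bernoulli:
A*(mu) = mu*log(mu) + (1-mu)*log(1-mu).
mu = 0.82, 1-mu = 0.18.
mu*log(mu) = 0.82*log(0.82) = -0.16273.
(1-mu)*log(1-mu) = 0.18*log(0.18) = -0.308664.
A* = -0.16273 + -0.308664 = -0.4714

-0.4714


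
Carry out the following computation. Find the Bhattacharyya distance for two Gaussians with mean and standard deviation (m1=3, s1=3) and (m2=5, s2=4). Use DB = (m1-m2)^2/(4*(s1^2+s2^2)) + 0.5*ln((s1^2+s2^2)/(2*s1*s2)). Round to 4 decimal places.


Bhattacharyya distance between two Gaussians:
DB = (m1-m2)^2/(4*(s1^2+s2^2)) + (1/2)*ln((s1^2+s2^2)/(2*s1*s2)).
(m1-m2)^2 = (-2)^2 = 4.
s1^2+s2^2 = 9 + 16 = 25.
term1 = 4/100 = 0.04.
term2 = 0.5*ln(25/24.0) = 0.020411.
DB = 0.04 + 0.020411 = 0.0604

0.0604


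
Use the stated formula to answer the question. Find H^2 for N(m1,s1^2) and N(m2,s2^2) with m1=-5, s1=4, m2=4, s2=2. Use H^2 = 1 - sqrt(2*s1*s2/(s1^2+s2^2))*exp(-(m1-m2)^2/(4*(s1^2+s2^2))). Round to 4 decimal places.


Squared Hellinger distance for Gaussians:
H^2 = 1 - sqrt(2*s1*s2/(s1^2+s2^2)) * exp(-(m1-m2)^2/(4*(s1^2+s2^2))).
s1^2 = 16, s2^2 = 4, s1^2+s2^2 = 20.
sqrt(2*4*2/(20)) = 0.894427.
(m1-m2)^2 = (-9)^2 = 81.
exp(-81/(4*20)) = exp(-1.0125) = 0.36331.
H^2 = 1 - 0.894427*0.36331 = 0.6750

0.6750


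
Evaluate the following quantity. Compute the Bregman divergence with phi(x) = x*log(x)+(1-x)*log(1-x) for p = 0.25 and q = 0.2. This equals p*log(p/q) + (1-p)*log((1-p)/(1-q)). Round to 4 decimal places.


Bregman divergence with negative entropy generator:
D = p*log(p/q) + (1-p)*log((1-p)/(1-q)).
p = 0.25, q = 0.2.
p*log(p/q) = 0.25*log(0.25/0.2) = 0.055786.
(1-p)*log((1-p)/(1-q)) = 0.75*log(0.75/0.8) = -0.048404.
D = 0.055786 + -0.048404 = 0.0074

0.0074


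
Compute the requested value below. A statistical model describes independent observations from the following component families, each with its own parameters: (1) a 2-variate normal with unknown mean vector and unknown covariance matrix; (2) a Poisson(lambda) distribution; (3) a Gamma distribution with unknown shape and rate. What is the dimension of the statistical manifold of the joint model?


The dimension of a statistical manifold equals the number of free
(independent) real parameters of the model. For a product of independent
blocks the parameter counts add.
- 2-variate normal: 2 (mean) + 2*3/2 = 3 (symmetric covariance) = 5.
- Poisson (lambda): 1.
- Gamma (shape, rate): 2.
Total = 5 + 1 + 2 = 8.
Dimension = 8

8
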